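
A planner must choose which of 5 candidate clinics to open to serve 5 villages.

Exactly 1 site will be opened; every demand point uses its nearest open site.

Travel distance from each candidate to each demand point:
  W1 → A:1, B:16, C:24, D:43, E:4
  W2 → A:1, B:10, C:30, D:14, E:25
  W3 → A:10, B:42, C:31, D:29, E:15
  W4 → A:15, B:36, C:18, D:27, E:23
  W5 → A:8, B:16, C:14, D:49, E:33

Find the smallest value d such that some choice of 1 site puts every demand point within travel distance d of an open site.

Open {W2}.
  Farthest demand point is C at travel distance 30 (to W2); all others are ≤ 30.
With {W4} the worst case is 36.
With {W3} the worst case is 42.
No size-1 selection achieves below 30.

30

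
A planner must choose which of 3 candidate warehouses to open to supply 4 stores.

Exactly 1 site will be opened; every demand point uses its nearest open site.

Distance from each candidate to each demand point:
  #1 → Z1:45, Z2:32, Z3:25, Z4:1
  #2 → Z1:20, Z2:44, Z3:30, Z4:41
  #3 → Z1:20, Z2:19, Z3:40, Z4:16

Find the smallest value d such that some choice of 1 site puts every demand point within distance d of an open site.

Open {#3}.
  Farthest demand point is Z3 at distance 40 (to #3); all others are ≤ 40.
With {#2} the worst case is 44.
With {#1} the worst case is 45.
No size-1 selection achieves below 40.

40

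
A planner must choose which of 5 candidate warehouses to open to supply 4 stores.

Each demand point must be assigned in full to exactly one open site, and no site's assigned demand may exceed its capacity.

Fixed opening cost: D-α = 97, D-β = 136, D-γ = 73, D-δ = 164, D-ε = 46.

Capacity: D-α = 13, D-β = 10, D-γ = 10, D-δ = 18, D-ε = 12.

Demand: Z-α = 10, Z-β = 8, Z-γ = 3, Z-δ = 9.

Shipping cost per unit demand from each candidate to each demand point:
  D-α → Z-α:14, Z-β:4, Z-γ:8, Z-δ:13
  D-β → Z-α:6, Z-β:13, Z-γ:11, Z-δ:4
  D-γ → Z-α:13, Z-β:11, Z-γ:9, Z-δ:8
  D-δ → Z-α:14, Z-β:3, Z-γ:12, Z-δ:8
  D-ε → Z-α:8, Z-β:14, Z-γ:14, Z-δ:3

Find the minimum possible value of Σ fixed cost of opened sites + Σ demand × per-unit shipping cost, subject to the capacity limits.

Open {D-α, D-β, D-ε}; cheapest assignment that respects the capacities:
  D-α (cap 13, load 11): Z-β, Z-γ — cost 8×4 + 3×8 = 56
  D-β (cap 10, load 10): Z-α — cost 10×6 = 60
  D-ε (cap 12, load 9): Z-δ — cost 9×3 = 27
  Shipping 143, fixed 279 → total 422.
  Any other capacity-feasible assignment to {D-α, D-β, D-ε} ships for at least 143.
Compare {D-α, D-γ, D-ε}: its best feasible assignment gives total 424.
Compare {D-δ, D-ε}: its best feasible assignment gives total 443.
Every other set of open sites that can feasibly serve all demand totals ≥ 424 even under its best assignment. Minimum: 422.

422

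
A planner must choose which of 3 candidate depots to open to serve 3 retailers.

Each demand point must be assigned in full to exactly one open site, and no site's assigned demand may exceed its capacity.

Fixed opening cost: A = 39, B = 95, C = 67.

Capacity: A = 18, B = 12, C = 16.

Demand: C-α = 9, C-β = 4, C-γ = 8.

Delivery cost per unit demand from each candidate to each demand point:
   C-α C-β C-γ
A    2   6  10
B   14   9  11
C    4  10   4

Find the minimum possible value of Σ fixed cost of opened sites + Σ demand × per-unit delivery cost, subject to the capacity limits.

180

Open {A, C}; cheapest assignment that respects the capacities:
  A (cap 18, load 13): C-α, C-β — cost 9×2 + 4×6 = 42
  C (cap 16, load 8): C-γ — cost 8×4 = 32
  Shipping 74, fixed 106 → total 180.
  Any other capacity-feasible assignment to {A, C} ships for at least 74.
Compare {A, B}: its best feasible assignment gives total 264.
Compare {A, B, C}: its best feasible assignment gives total 275.
Every other set of open sites that can feasibly serve all demand totals ≥ 264 even under its best assignment. Minimum: 180.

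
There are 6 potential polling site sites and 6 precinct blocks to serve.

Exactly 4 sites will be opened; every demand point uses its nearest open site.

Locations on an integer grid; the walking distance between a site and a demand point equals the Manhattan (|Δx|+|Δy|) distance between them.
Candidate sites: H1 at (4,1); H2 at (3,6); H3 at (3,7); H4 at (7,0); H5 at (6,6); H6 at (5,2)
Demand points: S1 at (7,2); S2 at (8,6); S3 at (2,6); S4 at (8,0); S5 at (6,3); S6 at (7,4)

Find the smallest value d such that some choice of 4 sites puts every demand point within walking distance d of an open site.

3

Open {H1, H2, H4, H5}.
  Farthest demand point is S5 at walking distance 3 (to H5); all others are ≤ 3.
With {H1, H3, H4, H5} the worst case is 3.
With {H2, H3, H4, H5} the worst case is 3.
No size-4 selection achieves below 3.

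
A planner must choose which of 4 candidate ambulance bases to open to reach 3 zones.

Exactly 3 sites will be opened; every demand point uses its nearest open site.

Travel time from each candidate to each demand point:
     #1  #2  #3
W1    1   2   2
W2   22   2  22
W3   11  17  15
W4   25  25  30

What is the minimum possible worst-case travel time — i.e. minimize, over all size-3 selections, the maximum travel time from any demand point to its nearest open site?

2

Open {W1, W2, W3}.
  Farthest demand point is #2 at travel time 2 (to W1); all others are ≤ 2.
With {W1, W2, W4} the worst case is 2.
With {W1, W3, W4} the worst case is 2.
No size-3 selection achieves below 2.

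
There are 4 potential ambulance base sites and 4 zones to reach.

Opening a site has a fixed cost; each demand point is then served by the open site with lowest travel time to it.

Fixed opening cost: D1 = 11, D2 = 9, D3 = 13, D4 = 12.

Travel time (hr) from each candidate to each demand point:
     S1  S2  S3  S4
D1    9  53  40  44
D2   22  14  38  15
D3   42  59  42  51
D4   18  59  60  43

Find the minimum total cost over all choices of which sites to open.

96

Open {D1, D2}: assign each demand point to its cheapest open site.
  S1→D1 9, S2→D2 14, S3→D2 38, S4→D2 15
  travel time 76, fixed 20 → total 96.
Compare {D2}: travel time 89 + fixed 9 = 98.
Compare {D2, D4}: travel time 85 + fixed 21 = 106.
Compare {D1, D2, D4}: travel time 76 + fixed 32 = 108.
All other subsets cost ≥ 98. Minimum total cost: 96.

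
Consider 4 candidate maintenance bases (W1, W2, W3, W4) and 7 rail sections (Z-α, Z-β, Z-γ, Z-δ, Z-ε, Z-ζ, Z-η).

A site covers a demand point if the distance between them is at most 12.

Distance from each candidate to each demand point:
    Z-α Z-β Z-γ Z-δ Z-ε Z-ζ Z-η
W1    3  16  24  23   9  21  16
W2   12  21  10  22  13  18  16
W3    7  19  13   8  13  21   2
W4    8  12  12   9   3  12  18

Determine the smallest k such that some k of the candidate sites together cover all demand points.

Coverage sets (demand points within 12 of each site):
  W1: {Z-α, Z-ε}
  W2: {Z-α, Z-γ}
  W3: {Z-α, Z-δ, Z-η}
  W4: {Z-α, Z-β, Z-γ, Z-δ, Z-ε, Z-ζ}
No single site covers all 7 demand points.
But {W3, W4} covers everything, so the minimum is 2.

2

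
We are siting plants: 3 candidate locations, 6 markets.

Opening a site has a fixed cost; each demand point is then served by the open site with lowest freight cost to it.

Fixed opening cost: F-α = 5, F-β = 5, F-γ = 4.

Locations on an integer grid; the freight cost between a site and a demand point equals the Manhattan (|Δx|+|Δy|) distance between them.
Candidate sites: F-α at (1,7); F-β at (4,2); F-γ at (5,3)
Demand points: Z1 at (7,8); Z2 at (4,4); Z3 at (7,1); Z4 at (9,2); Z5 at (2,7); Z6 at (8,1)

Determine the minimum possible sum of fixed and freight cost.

Open {F-α, F-γ}: assign each demand point to its cheapest open site.
  Z1→F-α 7, Z2→F-γ 2, Z3→F-γ 4, Z4→F-γ 5, Z5→F-α 1, Z6→F-γ 5
  freight cost 24, fixed 9 → total 33.
Compare {F-γ}: freight cost 30 + fixed 4 = 34.
Compare {F-α, F-β}: freight cost 24 + fixed 10 = 34.
Compare {F-β}: freight cost 32 + fixed 5 = 37.
All other subsets cost ≥ 34. Minimum total cost: 33.

33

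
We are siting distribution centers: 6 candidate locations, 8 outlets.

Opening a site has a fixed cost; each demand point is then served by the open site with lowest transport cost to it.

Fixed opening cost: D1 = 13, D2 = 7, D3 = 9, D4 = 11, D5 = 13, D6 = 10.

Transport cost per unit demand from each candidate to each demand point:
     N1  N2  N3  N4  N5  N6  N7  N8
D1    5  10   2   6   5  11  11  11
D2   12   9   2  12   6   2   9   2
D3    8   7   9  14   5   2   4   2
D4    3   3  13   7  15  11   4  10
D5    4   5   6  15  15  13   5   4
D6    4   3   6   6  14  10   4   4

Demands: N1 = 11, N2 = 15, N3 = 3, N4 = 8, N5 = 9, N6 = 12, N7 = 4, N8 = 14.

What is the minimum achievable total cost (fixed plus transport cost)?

276

Open {D1, D2, D4}: assign each demand point to its cheapest open site.
  N1→D4 11×3=33, N2→D4 15×3=45, N3→D1 3×2=6, N4→D1 8×6=48, N5→D1 9×5=45, N6→D2 12×2=24, N7→D4 4×4=16, N8→D2 14×2=28
  transport cost 245, fixed 31 → total 276.
Compare {D1, D3, D4}: transport cost 245 + fixed 33 = 278.
Compare {D2, D4}: transport cost 262 + fixed 18 = 280.
Compare {D2, D3, D4}: transport cost 253 + fixed 27 = 280.
All other subsets cost ≥ 278. Minimum total cost: 276.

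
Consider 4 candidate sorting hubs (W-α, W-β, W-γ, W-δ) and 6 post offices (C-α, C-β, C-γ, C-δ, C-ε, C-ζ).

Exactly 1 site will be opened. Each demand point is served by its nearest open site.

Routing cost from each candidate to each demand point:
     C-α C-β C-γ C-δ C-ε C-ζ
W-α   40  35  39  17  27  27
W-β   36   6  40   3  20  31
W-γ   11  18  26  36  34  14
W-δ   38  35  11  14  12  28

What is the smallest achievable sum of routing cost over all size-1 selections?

Open {W-β}.
  C-α→W-β 36, C-β→W-β 6, C-γ→W-β 40, C-δ→W-β 3, C-ε→W-β 20, C-ζ→W-β 31  ⇒ total 136.
Compare {W-δ}: total 138.
Compare {W-γ}: total 139.
No size-1 selection does better; minimum is 136.

136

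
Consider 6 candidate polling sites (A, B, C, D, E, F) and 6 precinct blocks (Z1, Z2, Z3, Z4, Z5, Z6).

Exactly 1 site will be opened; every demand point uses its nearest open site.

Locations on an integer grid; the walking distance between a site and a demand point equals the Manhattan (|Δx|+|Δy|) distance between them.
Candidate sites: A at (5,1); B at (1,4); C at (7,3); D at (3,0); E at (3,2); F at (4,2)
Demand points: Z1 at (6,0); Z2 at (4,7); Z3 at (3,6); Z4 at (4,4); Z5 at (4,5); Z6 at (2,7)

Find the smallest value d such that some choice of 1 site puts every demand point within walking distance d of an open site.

6

Open {E}.
  Farthest demand point is Z2 at walking distance 6 (to E); all others are ≤ 6.
With {F} the worst case is 7.
With {D} the worst case is 8.
No size-1 selection achieves below 6.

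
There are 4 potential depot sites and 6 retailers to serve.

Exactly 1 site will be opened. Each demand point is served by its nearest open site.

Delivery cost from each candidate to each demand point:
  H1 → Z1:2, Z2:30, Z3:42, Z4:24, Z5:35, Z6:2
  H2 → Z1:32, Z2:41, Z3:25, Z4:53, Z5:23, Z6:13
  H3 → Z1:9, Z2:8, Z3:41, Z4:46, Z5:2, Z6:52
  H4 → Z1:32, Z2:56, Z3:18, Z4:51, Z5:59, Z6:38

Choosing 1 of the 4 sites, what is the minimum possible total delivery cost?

135

Open {H1}.
  Z1→H1 2, Z2→H1 30, Z3→H1 42, Z4→H1 24, Z5→H1 35, Z6→H1 2  ⇒ total 135.
Compare {H3}: total 158.
Compare {H2}: total 187.
No size-1 selection does better; minimum is 135.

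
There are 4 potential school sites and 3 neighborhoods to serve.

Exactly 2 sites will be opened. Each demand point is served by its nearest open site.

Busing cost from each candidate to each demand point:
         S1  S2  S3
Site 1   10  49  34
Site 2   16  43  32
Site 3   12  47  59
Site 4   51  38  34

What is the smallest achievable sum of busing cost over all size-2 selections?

82

Open {Site 1, Site 4}.
  S1→Site 1 10, S2→Site 4 38, S3→Site 1 34  ⇒ total 82.
Compare {Site 3, Site 4}: total 84.
Compare {Site 1, Site 2}: total 85.
No size-2 selection does better; minimum is 82.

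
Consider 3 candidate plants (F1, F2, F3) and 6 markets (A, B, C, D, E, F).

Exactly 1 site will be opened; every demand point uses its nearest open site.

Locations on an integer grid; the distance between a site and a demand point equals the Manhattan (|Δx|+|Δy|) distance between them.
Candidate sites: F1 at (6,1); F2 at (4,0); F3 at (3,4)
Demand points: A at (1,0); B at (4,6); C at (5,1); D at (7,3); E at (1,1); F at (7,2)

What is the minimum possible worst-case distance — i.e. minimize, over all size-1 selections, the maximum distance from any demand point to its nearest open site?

6

Open {F2}.
  Farthest demand point is B at distance 6 (to F2); all others are ≤ 6.
With {F3} the worst case is 6.
With {F1} the worst case is 7.
No size-1 selection achieves below 6.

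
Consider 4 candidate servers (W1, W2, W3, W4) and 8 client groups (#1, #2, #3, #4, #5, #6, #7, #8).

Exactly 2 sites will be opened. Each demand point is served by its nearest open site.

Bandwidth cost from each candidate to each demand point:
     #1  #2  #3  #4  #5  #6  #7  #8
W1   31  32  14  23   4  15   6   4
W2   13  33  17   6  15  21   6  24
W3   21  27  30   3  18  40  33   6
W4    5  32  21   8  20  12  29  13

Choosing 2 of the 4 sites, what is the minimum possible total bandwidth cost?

85

Open {W1, W4}.
  #1→W4 5, #2→W1 32, #3→W1 14, #4→W4 8, #5→W1 4, #6→W4 12, #7→W1 6, #8→W1 4  ⇒ total 85.
Compare {W1, W2}: total 94.
Compare {W1, W3}: total 94.
No size-2 selection does better; minimum is 85.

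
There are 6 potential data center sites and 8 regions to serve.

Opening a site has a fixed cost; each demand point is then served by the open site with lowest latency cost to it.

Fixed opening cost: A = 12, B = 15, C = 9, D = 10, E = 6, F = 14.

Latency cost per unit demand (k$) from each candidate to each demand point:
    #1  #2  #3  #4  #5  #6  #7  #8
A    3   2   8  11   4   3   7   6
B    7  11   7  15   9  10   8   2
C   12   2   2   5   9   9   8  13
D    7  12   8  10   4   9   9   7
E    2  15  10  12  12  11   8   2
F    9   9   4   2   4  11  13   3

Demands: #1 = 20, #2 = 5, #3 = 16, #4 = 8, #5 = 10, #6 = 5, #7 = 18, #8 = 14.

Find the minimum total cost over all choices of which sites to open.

348

Open {A, C, E, F}: assign each demand point to its cheapest open site.
  #1→E 20×2=40, #2→A 5×2=10, #3→C 16×2=32, #4→F 8×2=16, #5→A 10×4=40, #6→A 5×3=15, #7→A 18×7=126, #8→E 14×2=28
  latency cost 307, fixed 41 → total 348.
Compare {A, C, E}: latency cost 331 + fixed 27 = 358.
Compare {A, C, D, E, F}: latency cost 307 + fixed 51 = 358.
Compare {A, B, C, E, F}: latency cost 307 + fixed 56 = 363.
All other subsets cost ≥ 358. Minimum total cost: 348.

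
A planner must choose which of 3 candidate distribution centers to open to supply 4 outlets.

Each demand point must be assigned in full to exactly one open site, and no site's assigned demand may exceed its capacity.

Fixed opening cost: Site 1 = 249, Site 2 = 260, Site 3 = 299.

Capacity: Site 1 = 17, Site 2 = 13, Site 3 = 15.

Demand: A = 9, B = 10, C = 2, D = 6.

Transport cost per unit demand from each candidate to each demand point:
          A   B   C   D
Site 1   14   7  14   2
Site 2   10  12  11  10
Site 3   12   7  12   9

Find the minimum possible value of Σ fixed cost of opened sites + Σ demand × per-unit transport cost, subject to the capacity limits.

703

Open {Site 1, Site 2}; cheapest assignment that respects the capacities:
  Site 1 (cap 17, load 16): B, D — cost 10×7 + 6×2 = 82
  Site 2 (cap 13, load 11): A, C — cost 9×10 + 2×11 = 112
  Shipping 194, fixed 509 → total 703.
  Any other capacity-feasible assignment to {Site 1, Site 2} ships for at least 194.
Compare {Site 1, Site 3}: its best feasible assignment gives total 762.
Compare {Site 2, Site 3}: its best feasible assignment gives total 863.
Every other set of open sites that can feasibly serve all demand totals ≥ 762 even under its best assignment. Minimum: 703.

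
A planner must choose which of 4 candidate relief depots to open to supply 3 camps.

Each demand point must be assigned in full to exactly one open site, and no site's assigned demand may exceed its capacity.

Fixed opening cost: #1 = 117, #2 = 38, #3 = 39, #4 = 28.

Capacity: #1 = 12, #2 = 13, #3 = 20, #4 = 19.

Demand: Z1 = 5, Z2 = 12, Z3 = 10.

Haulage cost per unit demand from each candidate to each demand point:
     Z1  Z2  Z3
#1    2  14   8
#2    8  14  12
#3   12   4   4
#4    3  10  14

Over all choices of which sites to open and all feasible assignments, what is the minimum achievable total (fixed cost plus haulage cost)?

Open {#3, #4}; cheapest assignment that respects the capacities:
  #3 (cap 20, load 10): Z3 — cost 10×4 = 40
  #4 (cap 19, load 17): Z1, Z2 — cost 5×3 + 12×10 = 135
  Shipping 175, fixed 67 → total 242.
  Any other capacity-feasible assignment to {#3, #4} ships for at least 175.
Compare {#2, #3, #4}: its best feasible assignment gives total 280.
Compare {#2, #3}: its best feasible assignment gives total 305.
Every other set of open sites that can feasibly serve all demand totals ≥ 280 even under its best assignment. Minimum: 242.

242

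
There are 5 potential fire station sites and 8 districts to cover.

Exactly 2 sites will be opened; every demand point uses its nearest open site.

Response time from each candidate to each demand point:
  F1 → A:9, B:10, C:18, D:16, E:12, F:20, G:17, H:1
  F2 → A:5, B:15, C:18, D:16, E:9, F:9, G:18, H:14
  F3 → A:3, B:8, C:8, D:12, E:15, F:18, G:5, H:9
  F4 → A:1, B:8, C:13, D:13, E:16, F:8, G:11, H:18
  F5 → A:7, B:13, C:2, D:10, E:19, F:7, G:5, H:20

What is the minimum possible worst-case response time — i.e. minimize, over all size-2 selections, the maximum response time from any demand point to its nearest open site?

12

Open {F1, F5}.
  Farthest demand point is E at response time 12 (to F1); all others are ≤ 12.
With {F2, F3} the worst case is 12.
With {F1, F4} the worst case is 13.
No size-2 selection achieves below 12.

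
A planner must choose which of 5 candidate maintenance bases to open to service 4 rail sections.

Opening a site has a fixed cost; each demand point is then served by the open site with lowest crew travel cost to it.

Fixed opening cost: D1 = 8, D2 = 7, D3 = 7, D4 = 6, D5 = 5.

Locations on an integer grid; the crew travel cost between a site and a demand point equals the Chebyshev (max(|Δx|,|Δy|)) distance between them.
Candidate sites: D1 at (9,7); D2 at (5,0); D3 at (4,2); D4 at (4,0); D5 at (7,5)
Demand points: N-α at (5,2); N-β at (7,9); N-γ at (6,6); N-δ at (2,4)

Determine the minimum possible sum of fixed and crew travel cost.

18

Open {D5}: assign each demand point to its cheapest open site.
  N-α→D5 3, N-β→D5 4, N-γ→D5 1, N-δ→D5 5
  crew travel cost 13, fixed 5 → total 18.
Compare {D3, D5}: crew travel cost 8 + fixed 12 = 20.
Compare {D3}: crew travel cost 14 + fixed 7 = 21.
Compare {D4, D5}: crew travel cost 11 + fixed 11 = 22.
All other subsets cost ≥ 20. Minimum total cost: 18.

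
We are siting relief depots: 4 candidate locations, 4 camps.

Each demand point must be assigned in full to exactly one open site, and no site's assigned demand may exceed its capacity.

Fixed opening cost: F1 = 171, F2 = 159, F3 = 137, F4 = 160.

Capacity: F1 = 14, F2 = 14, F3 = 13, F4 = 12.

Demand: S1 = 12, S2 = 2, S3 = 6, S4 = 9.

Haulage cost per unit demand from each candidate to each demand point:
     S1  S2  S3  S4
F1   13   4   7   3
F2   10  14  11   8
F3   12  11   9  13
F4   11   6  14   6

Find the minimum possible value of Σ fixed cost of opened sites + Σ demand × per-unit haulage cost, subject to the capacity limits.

676

Open {F1, F2, F3}; cheapest assignment that respects the capacities:
  F1 (cap 14, load 11): S2, S4 — cost 2×4 + 9×3 = 35
  F2 (cap 14, load 12): S1 — cost 12×10 = 120
  F3 (cap 13, load 6): S3 — cost 6×9 = 54
  Shipping 209, fixed 467 → total 676.
  Any other capacity-feasible assignment to {F1, F2, F3} ships for at least 209.
Compare {F1, F3, F4}: its best feasible assignment gives total 689.
Compare {F2, F3, F4}: its best feasible assignment gives total 696.
Every other set of open sites that can feasibly serve all demand totals ≥ 689 even under its best assignment. Minimum: 676.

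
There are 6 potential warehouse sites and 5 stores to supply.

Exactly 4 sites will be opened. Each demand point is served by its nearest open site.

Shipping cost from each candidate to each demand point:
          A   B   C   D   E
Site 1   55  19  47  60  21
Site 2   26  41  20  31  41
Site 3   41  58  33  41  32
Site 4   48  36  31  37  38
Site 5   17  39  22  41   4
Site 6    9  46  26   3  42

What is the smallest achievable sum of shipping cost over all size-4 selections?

Open {Site 1, Site 2, Site 5, Site 6}.
  A→Site 6 9, B→Site 1 19, C→Site 2 20, D→Site 6 3, E→Site 5 4  ⇒ total 55.
Compare {Site 1, Site 3, Site 5, Site 6}: total 57.
Compare {Site 1, Site 4, Site 5, Site 6}: total 57.
No size-4 selection does better; minimum is 55.

55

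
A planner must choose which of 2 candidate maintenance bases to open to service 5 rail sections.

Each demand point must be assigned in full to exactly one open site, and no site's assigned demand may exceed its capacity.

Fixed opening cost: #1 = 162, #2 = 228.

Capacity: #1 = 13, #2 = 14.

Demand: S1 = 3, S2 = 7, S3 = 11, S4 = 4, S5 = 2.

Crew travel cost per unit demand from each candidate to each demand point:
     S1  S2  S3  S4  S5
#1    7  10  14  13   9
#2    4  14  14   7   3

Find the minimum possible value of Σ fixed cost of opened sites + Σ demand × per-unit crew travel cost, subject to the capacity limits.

Open {#1, #2}; cheapest assignment that respects the capacities:
  #1 (cap 13, load 13): S2, S4, S5 — cost 7×10 + 4×13 + 2×9 = 140
  #2 (cap 14, load 14): S1, S3 — cost 3×4 + 11×14 = 166
  Shipping 306, fixed 390 → total 696.
  Any other capacity-feasible assignment to {#1, #2} ships for at least 306.
Total demand is 27 and no other set of sites has combined capacity ≥ 27, so {#1, #2} is the only feasible choice of open sites. Minimum: 696.

696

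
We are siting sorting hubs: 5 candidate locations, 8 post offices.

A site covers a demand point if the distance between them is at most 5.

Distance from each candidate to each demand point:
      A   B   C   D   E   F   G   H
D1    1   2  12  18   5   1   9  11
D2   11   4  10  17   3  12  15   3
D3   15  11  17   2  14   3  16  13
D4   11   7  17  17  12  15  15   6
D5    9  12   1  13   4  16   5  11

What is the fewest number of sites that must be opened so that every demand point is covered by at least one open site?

Coverage sets (demand points within 5 of each site):
  D1: {A, B, E, F}
  D2: {B, E, H}
  D3: {D, F}
  D4: {}
  D5: {C, E, G}
No 3 sites suffice: every size-3 union leaves at least one demand point uncovered.
But {D1, D2, D3, D5} covers everything, so the minimum is 4.

4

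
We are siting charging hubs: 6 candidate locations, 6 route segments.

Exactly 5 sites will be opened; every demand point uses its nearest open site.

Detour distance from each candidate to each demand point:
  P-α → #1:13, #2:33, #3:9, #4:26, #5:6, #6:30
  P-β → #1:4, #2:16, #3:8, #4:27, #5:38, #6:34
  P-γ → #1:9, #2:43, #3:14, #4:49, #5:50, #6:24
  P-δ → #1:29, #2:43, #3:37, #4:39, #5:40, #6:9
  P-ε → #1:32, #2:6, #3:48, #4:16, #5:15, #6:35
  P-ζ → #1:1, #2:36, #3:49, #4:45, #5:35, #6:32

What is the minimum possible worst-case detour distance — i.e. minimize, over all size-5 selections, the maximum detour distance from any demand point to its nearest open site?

Open {P-α, P-β, P-γ, P-δ, P-ε}.
  Farthest demand point is #4 at detour distance 16 (to P-ε); all others are ≤ 16.
With {P-α, P-β, P-δ, P-ε, P-ζ} the worst case is 16.
With {P-α, P-γ, P-δ, P-ε, P-ζ} the worst case is 16.
No size-5 selection achieves below 16.

16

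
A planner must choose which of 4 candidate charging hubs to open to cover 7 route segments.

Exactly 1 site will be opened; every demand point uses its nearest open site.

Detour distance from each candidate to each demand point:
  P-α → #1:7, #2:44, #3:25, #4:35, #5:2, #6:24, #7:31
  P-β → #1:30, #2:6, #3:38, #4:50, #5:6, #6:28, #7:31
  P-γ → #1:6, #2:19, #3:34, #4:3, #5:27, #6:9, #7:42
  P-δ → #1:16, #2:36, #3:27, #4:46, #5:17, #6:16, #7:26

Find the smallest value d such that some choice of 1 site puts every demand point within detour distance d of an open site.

Open {P-γ}.
  Farthest demand point is #7 at detour distance 42 (to P-γ); all others are ≤ 42.
With {P-α} the worst case is 44.
With {P-δ} the worst case is 46.
No size-1 selection achieves below 42.

42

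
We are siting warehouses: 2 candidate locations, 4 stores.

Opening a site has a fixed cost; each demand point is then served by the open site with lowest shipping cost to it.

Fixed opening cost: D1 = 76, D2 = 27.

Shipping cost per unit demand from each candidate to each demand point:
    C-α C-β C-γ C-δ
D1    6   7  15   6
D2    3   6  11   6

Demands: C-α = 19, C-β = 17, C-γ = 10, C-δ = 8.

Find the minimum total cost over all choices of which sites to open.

344

Open {D2}: assign each demand point to its cheapest open site.
  C-α→D2 19×3=57, C-β→D2 17×6=102, C-γ→D2 10×11=110, C-δ→D2 8×6=48
  shipping cost 317, fixed 27 → total 344.
Compare {D1, D2}: shipping cost 317 + fixed 103 = 420.
Compare {D1}: shipping cost 431 + fixed 76 = 507.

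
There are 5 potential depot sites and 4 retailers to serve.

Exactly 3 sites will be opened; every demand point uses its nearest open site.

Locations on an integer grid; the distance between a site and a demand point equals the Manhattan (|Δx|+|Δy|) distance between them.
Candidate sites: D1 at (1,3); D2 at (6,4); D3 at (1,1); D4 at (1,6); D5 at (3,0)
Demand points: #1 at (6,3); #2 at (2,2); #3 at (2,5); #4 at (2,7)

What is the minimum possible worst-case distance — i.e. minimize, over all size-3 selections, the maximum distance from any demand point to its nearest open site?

2

Open {D1, D2, D4}.
  Farthest demand point is #2 at distance 2 (to D1); all others are ≤ 2.
With {D2, D3, D4} the worst case is 2.
With {D2, D4, D5} the worst case is 3.
No size-3 selection achieves below 2.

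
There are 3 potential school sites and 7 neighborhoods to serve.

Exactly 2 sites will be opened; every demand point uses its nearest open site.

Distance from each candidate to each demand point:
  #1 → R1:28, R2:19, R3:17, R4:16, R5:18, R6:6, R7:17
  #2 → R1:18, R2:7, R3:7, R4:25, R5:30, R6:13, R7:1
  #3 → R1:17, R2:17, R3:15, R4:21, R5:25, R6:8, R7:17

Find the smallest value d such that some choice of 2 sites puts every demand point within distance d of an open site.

Open {#1, #2}.
  Farthest demand point is R1 at distance 18 (to #2); all others are ≤ 18.
With {#1, #3} the worst case is 18.
With {#2, #3} the worst case is 25.
No size-2 selection achieves below 18.

18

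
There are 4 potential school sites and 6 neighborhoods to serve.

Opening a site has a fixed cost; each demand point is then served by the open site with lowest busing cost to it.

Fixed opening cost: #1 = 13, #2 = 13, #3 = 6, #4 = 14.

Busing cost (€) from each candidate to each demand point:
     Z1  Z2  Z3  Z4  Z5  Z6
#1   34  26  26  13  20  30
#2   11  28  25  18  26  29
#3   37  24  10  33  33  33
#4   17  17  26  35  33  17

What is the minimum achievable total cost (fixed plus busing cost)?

127

Open {#1, #3, #4}: assign each demand point to its cheapest open site.
  Z1→#4 17, Z2→#4 17, Z3→#3 10, Z4→#1 13, Z5→#1 20, Z6→#4 17
  busing cost 94, fixed 33 → total 127.
Compare {#2, #3, #4}: busing cost 99 + fixed 33 = 132.
Compare {#1, #2, #3, #4}: busing cost 88 + fixed 46 = 134.
Compare {#1, #4}: busing cost 110 + fixed 27 = 137.
All other subsets cost ≥ 132. Minimum total cost: 127.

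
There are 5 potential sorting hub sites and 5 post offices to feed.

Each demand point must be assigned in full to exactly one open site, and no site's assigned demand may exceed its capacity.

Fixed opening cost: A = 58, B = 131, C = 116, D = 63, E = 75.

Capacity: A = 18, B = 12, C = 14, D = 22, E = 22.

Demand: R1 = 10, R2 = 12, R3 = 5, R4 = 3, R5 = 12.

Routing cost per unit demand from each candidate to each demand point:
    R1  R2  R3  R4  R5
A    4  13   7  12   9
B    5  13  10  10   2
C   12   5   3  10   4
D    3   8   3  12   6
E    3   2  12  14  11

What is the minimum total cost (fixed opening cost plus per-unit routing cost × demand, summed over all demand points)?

Open {D, E}; cheapest assignment that respects the capacities:
  D (cap 22, load 20): R3, R4, R5 — cost 5×3 + 3×12 + 12×6 = 123
  E (cap 22, load 22): R1, R2 — cost 10×3 + 12×2 = 54
  Shipping 177, fixed 138 → total 315.
  Any other capacity-feasible assignment to {D, E} ships for at least 177.
Compare {A, D, E}: its best feasible assignment gives total 373.
Compare {B, D, E}: its best feasible assignment gives total 398.
Every other set of open sites that can feasibly serve all demand totals ≥ 373 even under its best assignment. Minimum: 315.

315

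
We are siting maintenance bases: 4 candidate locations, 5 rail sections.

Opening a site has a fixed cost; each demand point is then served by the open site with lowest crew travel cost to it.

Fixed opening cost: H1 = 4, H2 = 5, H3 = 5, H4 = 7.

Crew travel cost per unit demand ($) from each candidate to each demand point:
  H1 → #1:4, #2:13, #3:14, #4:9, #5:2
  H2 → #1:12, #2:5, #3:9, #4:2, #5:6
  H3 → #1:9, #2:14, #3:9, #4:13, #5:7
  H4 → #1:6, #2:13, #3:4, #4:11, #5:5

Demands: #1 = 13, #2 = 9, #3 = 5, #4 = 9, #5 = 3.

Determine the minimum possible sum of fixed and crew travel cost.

157

Open {H1, H2, H4}: assign each demand point to its cheapest open site.
  #1→H1 13×4=52, #2→H2 9×5=45, #3→H4 5×4=20, #4→H2 9×2=18, #5→H1 3×2=6
  crew travel cost 141, fixed 16 → total 157.
Compare {H1, H2, H3, H4}: crew travel cost 141 + fixed 21 = 162.
Compare {H1, H2}: crew travel cost 166 + fixed 9 = 175.
Compare {H1, H2, H3}: crew travel cost 166 + fixed 14 = 180.
All other subsets cost ≥ 162. Minimum total cost: 157.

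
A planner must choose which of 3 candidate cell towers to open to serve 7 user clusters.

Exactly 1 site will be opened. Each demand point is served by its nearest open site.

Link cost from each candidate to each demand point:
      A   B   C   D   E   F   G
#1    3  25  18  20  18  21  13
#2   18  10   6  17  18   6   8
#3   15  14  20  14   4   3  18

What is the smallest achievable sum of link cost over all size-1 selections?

83

Open {#2}.
  A→#2 18, B→#2 10, C→#2 6, D→#2 17, E→#2 18, F→#2 6, G→#2 8  ⇒ total 83.
Compare {#3}: total 88.
Compare {#1}: total 118.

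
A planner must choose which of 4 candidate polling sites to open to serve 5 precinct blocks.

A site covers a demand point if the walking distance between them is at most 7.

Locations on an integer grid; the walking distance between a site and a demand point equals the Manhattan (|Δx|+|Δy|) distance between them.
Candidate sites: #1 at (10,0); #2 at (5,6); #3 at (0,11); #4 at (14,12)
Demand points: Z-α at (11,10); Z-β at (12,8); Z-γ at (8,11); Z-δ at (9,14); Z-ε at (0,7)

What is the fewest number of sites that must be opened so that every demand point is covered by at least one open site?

Coverage sets (demand points within 7 of each site):
  #1: {}
  #2: {Z-ε}
  #3: {Z-ε}
  #4: {Z-α, Z-β, Z-γ, Z-δ}
No single site covers all 5 demand points.
But {#2, #4} covers everything, so the minimum is 2.

2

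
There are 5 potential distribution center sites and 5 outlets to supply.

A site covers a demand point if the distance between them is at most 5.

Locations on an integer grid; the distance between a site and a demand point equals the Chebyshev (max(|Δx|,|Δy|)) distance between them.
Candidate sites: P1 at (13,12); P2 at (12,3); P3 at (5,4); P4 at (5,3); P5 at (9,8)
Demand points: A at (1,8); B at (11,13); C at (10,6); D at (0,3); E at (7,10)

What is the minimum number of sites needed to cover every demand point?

Coverage sets (demand points within 5 of each site):
  P1: {B}
  P2: {C}
  P3: {A, C, D}
  P4: {A, C, D}
  P5: {B, C, E}
No single site covers all 5 demand points.
But {P3, P5} covers everything, so the minimum is 2.

2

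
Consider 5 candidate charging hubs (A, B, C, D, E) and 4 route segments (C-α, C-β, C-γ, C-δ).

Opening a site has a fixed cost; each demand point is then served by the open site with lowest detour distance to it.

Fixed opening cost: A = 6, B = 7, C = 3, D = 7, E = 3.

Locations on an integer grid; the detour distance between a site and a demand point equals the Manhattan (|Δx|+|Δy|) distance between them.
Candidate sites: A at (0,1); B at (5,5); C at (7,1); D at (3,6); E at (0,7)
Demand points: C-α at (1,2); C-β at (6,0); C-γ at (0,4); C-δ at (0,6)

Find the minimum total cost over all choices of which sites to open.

18

Open {C, E}: assign each demand point to its cheapest open site.
  C-α→E 6, C-β→C 2, C-γ→E 3, C-δ→E 1
  detour distance 12, fixed 6 → total 18.
Compare {A, C, E}: detour distance 8 + fixed 12 = 20.
Compare {A, C}: detour distance 12 + fixed 9 = 21.
Compare {A, E}: detour distance 13 + fixed 9 = 22.
All other subsets cost ≥ 20. Minimum total cost: 18.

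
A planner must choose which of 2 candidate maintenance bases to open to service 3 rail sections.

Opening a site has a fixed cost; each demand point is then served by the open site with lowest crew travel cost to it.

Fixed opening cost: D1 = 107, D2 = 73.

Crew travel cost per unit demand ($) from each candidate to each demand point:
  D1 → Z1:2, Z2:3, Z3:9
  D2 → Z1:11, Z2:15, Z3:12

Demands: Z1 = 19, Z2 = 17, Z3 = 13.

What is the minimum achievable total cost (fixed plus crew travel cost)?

Open {D1}: assign each demand point to its cheapest open site.
  Z1→D1 19×2=38, Z2→D1 17×3=51, Z3→D1 13×9=117
  crew travel cost 206, fixed 107 → total 313.
Compare {D1, D2}: crew travel cost 206 + fixed 180 = 386.
Compare {D2}: crew travel cost 620 + fixed 73 = 693.

313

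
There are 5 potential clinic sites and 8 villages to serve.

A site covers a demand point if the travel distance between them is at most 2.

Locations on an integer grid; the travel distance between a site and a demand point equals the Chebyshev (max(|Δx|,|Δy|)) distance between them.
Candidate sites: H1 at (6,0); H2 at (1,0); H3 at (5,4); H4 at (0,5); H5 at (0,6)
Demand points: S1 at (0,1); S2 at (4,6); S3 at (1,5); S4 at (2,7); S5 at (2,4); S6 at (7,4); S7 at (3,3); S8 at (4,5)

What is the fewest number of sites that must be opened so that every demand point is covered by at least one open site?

Coverage sets (demand points within 2 of each site):
  H1: {}
  H2: {S1}
  H3: {S2, S6, S7, S8}
  H4: {S3, S4, S5}
  H5: {S3, S4, S5}
No 2 sites suffice: every size-2 union leaves at least one demand point uncovered.
But {H2, H3, H4} covers everything, so the minimum is 3.

3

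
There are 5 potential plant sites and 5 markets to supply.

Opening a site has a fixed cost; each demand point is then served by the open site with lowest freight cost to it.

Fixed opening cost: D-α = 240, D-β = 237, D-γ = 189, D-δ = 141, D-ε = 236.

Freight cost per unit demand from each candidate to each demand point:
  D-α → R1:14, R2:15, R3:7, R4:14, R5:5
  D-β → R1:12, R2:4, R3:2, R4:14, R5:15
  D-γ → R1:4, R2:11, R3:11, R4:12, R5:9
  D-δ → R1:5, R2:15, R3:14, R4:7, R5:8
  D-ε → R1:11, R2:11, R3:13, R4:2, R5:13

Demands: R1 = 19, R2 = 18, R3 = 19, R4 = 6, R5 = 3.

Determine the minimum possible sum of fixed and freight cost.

649

Open {D-β, D-δ}: assign each demand point to its cheapest open site.
  R1→D-δ 19×5=95, R2→D-β 18×4=72, R3→D-β 19×2=38, R4→D-δ 6×7=42, R5→D-δ 3×8=24
  freight cost 271, fixed 378 → total 649.
Compare {D-β}: freight cost 467 + fixed 237 = 704.
Compare {D-β, D-γ}: freight cost 285 + fixed 426 = 711.
Compare {D-γ}: freight cost 582 + fixed 189 = 771.
All other subsets cost ≥ 704. Minimum total cost: 649.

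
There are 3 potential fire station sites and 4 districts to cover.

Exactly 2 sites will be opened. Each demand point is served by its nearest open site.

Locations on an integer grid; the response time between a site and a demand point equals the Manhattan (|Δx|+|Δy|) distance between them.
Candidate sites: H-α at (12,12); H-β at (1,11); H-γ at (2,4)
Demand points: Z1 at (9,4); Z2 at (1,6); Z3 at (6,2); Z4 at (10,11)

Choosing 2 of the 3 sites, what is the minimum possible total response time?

19

Open {H-α, H-γ}.
  Z1→H-γ 7, Z2→H-γ 3, Z3→H-γ 6, Z4→H-α 3  ⇒ total 19.
Compare {H-β, H-γ}: total 25.
Compare {H-α, H-β}: total 33.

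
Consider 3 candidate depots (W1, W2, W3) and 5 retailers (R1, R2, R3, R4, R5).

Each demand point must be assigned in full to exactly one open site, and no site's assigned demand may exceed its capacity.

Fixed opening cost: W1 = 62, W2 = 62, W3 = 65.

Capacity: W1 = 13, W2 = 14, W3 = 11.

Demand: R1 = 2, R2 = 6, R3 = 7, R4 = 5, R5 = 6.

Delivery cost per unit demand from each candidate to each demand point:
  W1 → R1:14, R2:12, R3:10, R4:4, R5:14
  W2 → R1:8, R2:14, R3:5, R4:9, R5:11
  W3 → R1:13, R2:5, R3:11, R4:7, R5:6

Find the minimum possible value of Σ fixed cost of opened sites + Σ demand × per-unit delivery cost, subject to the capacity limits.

Open {W1, W2}; cheapest assignment that respects the capacities:
  W1 (cap 13, load 13): R1, R2, R4 — cost 2×14 + 6×12 + 5×4 = 120
  W2 (cap 14, load 13): R3, R5 — cost 7×5 + 6×11 = 101
  Shipping 221, fixed 124 → total 345.
  Any other capacity-feasible assignment to {W1, W2} ships for at least 221.
Compare {W1, W2, W3}: its best feasible assignment gives total 366.
Every other set of open sites that can feasibly serve all demand totals ≥ 366 even under its best assignment. Minimum: 345.

345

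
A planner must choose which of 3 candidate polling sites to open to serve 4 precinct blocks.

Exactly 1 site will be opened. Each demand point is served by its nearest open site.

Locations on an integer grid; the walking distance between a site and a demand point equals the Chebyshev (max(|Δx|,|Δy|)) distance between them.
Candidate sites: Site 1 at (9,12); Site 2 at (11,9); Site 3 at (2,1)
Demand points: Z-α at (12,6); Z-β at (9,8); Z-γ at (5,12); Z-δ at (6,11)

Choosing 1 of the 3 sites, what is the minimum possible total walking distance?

Open {Site 2}.
  Z-α→Site 2 3, Z-β→Site 2 2, Z-γ→Site 2 6, Z-δ→Site 2 5  ⇒ total 16.
Compare {Site 1}: total 17.
Compare {Site 3}: total 38.

16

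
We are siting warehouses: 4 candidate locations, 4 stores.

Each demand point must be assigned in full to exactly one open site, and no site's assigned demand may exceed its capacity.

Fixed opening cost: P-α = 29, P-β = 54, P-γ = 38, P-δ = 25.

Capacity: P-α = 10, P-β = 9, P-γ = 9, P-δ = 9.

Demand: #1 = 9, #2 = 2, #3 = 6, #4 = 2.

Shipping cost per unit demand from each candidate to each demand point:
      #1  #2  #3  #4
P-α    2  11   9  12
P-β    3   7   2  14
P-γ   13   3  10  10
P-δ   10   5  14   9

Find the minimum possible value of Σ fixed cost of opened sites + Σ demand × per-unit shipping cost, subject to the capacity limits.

166

Open {P-α, P-β, P-δ}; cheapest assignment that respects the capacities:
  P-α (cap 10, load 9): #1 — cost 9×2 = 18
  P-β (cap 9, load 6): #3 — cost 6×2 = 12
  P-δ (cap 9, load 4): #2, #4 — cost 2×5 + 2×9 = 28
  Shipping 58, fixed 108 → total 166.
  Any other capacity-feasible assignment to {P-α, P-β, P-δ} ships for at least 58.
Compare {P-α, P-β, P-γ}: its best feasible assignment gives total 177.
Compare {P-α, P-γ, P-δ}: its best feasible assignment gives total 194.
Every other set of open sites that can feasibly serve all demand totals ≥ 177 even under its best assignment. Minimum: 166.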